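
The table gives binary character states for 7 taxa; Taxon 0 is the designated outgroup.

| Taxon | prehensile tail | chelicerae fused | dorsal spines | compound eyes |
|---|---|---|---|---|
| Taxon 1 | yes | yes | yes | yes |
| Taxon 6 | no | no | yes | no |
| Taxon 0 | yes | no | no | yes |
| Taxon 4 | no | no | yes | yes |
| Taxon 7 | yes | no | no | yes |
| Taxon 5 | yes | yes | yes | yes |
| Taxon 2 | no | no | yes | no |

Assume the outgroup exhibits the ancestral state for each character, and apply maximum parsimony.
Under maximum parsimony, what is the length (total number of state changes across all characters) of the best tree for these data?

Character polarity is set by the outgroup: the derived state is whichever differs from the outgroup's state, so for prehensile tail, compound eyes the derived state is 'no', and for the remaining characters it is 'yes'.
prehensile tail (derived state 'no') is shared by Taxon 2, Taxon 4, and Taxon 6 — a synapomorphy uniting that clade.
chelicerae fused: derived state 'yes' in Taxon 1 and Taxon 5 only — synapomorphy for {Taxon 1, Taxon 5}.
dorsal spines: derived state 'yes' in Taxon 1, Taxon 2, Taxon 4, Taxon 5, and Taxon 6 only — synapomorphy for {Taxon 1, Taxon 2, Taxon 4, Taxon 5, Taxon 6}.
compound eyes: derived state 'no' in Taxon 2 and Taxon 6 only — synapomorphy for {Taxon 2, Taxon 6}.
Most parsimonious ingroup topology: (((Taxon 1,Taxon 5),((Taxon 2,Taxon 6),Taxon 4)),Taxon 7).
Changes per character on this tree: prehensile tail: 1; chelicerae fused: 1; dorsal spines: 1; compound eyes: 1.
Total = 4.

4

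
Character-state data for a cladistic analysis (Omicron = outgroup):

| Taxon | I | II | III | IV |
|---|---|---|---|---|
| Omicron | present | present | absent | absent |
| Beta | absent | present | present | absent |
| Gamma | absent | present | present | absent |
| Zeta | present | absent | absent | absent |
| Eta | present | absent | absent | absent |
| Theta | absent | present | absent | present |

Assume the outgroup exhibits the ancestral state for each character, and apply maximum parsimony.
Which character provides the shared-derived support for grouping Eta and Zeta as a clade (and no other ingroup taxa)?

Character polarity is set by the outgroup: the derived state is whichever differs from the outgroup's state, so for I, II the derived state is 'absent', and for the remaining characters it is 'present'.
I: derived state 'absent' in Beta, Gamma, and Theta only — synapomorphy for {Beta, Gamma, Theta}.
II (derived state 'absent') is shared by Eta and Zeta — a synapomorphy uniting that clade.
III: derived state 'present' in Beta and Gamma only — synapomorphy for {Beta, Gamma}.
IV (derived state 'present') is unique to Theta (autapomorphy; uninformative for grouping).
Most parsimonious ingroup topology: (((Beta,Gamma),Theta),(Zeta,Eta)).
The clade {Eta, Zeta} is supported by II: its derived state 'absent' occurs in exactly those taxa and in no other taxon (including the outgroup).

II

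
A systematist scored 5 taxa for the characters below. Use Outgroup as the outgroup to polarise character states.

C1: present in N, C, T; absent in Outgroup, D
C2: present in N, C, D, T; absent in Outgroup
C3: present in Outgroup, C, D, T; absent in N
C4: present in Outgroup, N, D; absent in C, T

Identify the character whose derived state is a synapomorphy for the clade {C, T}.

Character polarity is set by the outgroup: the derived state is whichever differs from the outgroup's state, so for C3, C4 the derived state is 'absent', and for the remaining characters it is 'present'.
C1: derived state 'present' in C, N, and T only — synapomorphy for {C, N, T}.
All ingroup taxa share the derived state 'present' for C2; it defines the ingroup but does not resolve relationships within it.
C3 (derived state 'absent') is unique to N (autapomorphy; uninformative for grouping).
C4: derived state 'absent' in C and T only — synapomorphy for {C, T}.
Most parsimonious ingroup topology: ((N,(C,T)),D).
The clade {C, T} is supported by C4: its derived state 'absent' occurs in exactly those taxa and in no other taxon (including the outgroup).

C4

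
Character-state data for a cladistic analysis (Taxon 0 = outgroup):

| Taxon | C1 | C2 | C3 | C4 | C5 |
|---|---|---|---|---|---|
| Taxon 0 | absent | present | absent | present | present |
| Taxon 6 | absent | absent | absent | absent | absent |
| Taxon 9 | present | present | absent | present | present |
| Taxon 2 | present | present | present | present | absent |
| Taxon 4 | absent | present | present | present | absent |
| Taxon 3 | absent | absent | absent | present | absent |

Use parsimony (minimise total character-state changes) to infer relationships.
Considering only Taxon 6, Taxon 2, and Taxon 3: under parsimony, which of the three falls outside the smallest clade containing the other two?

Character polarity is set by the outgroup: the derived state is whichever differs from the outgroup's state, so for C2, C4, C5 the derived state is 'absent', and for the remaining characters it is 'present'.
C1 (state 'present') occurs in Taxon 2 and Taxon 9 but conflicts with the nesting implied by the other characters — most parsimoniously interpreted as homoplasy.
C2: derived state 'absent' in Taxon 3 and Taxon 6 only — synapomorphy for {Taxon 3, Taxon 6}.
Only Taxon 2 and Taxon 4 show the derived state 'present' for C3, supporting them as a clade.
C4 (derived state 'absent') is unique to Taxon 6 (autapomorphy; uninformative for grouping).
Only Taxon 2, Taxon 3, Taxon 4, and Taxon 6 show the derived state 'absent' for C5, supporting them as a clade.
Most parsimonious ingroup topology: (((Taxon 6,Taxon 3),(Taxon 2,Taxon 4)),Taxon 9).
Taxon 6 and Taxon 3 share a more recent common ancestor with each other than either does with Taxon 2, so Taxon 2 is the least closely related of the three.

Taxon 2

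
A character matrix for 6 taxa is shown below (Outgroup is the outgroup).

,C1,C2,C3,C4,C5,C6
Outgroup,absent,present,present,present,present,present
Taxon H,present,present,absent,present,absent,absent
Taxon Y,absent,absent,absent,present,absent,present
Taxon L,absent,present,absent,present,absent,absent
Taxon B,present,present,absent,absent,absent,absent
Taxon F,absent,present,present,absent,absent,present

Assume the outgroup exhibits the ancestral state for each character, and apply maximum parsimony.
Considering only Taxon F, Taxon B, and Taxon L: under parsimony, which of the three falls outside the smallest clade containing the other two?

Taxon F

Character polarity is set by the outgroup: the derived state is whichever differs from the outgroup's state, so for C2, C3, C4, C5, C6 the derived state is 'absent', and for the remaining characters it is 'present'.
C1 (derived state 'present') is shared by Taxon B and Taxon H — a synapomorphy uniting that clade.
C2 (derived state 'absent') is unique to Taxon Y (autapomorphy; uninformative for grouping).
C3 (derived state 'absent') is shared by Taxon B, Taxon H, Taxon L, and Taxon Y — a synapomorphy uniting that clade.
C4 groups Taxon B and Taxon F, which is incompatible with the clades supported by the remaining characters; treating it as convergent (homoplasy) costs fewer steps than any alternative tree.
All ingroup taxa share the derived state 'absent' for C5; it defines the ingroup but does not resolve relationships within it.
C6: derived state 'absent' in Taxon B, Taxon H, and Taxon L only — synapomorphy for {Taxon B, Taxon H, Taxon L}.
Most parsimonious ingroup topology: ((((Taxon H,Taxon B),Taxon L),Taxon Y),Taxon F).
Taxon B and Taxon L share a more recent common ancestor with each other than either does with Taxon F, so Taxon F is the least closely related of the three.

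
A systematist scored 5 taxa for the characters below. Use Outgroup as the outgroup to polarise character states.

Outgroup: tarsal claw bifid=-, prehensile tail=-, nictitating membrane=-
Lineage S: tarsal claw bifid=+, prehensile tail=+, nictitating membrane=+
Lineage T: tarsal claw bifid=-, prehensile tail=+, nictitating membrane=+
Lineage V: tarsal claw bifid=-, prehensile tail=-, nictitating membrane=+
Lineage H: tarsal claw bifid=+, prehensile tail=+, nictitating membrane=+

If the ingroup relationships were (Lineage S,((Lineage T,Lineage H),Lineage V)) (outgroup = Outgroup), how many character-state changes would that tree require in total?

5

Map each character onto (Lineage S,((Lineage T,Lineage H),Lineage V)) (rooted by Outgroup) and count the minimum state changes it requires (Fitch parsimony):
tarsal claw bifid: 2; prehensile tail: 2; nictitating membrane: 1.
Total tree length = 5.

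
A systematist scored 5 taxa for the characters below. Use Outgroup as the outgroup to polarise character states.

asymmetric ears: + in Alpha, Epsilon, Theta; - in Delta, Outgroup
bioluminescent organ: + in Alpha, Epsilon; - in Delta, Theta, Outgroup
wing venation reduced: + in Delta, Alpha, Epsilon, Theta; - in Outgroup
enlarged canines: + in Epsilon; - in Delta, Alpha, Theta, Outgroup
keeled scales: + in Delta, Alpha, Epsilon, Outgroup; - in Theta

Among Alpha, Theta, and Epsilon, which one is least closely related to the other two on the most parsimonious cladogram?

Theta

Character polarity is set by the outgroup: the derived state is whichever differs from the outgroup's state, so for keeled scales the derived state is '-', and for the remaining characters it is '+'.
asymmetric ears (derived state '+') is shared by Alpha, Epsilon, and Theta — a synapomorphy uniting that clade.
bioluminescent organ: derived state '+' in Alpha and Epsilon only — synapomorphy for {Alpha, Epsilon}.
All ingroup taxa share the derived state '+' for wing venation reduced; it defines the ingroup but does not resolve relationships within it.
enlarged canines: derived state '+' in Epsilon only — an autapomorphy, so it tells us nothing about relationships among taxa.
keeled scales (derived state '-') is unique to Theta (autapomorphy; uninformative for grouping).
Most parsimonious ingroup topology: (Delta,((Epsilon,Alpha),Theta)).
Epsilon and Alpha share a more recent common ancestor with each other than either does with Theta, so Theta is the least closely related of the three.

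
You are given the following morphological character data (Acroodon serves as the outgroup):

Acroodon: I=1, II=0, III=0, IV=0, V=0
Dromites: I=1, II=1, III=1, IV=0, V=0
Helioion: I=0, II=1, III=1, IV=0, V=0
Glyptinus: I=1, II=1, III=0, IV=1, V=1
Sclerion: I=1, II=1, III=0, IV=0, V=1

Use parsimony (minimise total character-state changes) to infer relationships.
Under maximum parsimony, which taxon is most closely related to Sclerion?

Glyptinus

Character polarity is set by the outgroup: the derived state is whichever differs from the outgroup's state, so for I the derived state is '0', and for the remaining characters it is '1'.
I (derived state '0') is unique to Helioion (autapomorphy; uninformative for grouping).
II (derived state '1') is shared by all ingroup taxa — unites the whole ingroup.
III: derived state '1' in Dromites and Helioion only — synapomorphy for {Dromites, Helioion}.
IV (derived state '1') is unique to Glyptinus (autapomorphy; uninformative for grouping).
V (derived state '1') is shared by Glyptinus and Sclerion — a synapomorphy uniting that clade.
Most parsimonious ingroup topology: ((Dromites,Helioion),(Glyptinus,Sclerion)).
Sclerion and Glyptinus form a cherry on this tree, so they are sister taxa.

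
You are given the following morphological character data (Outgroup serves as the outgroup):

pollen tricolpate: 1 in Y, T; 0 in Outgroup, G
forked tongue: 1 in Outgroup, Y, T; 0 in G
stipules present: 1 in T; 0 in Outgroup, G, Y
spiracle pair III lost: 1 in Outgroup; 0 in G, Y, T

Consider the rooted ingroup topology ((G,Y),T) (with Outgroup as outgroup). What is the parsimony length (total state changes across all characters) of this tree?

Map each character onto ((G,Y),T) (rooted by Outgroup) and count the minimum state changes it requires (Fitch parsimony):
pollen tricolpate: 2; forked tongue: 1; stipules present: 1; spiracle pair III lost: 1.
Total tree length = 5.

5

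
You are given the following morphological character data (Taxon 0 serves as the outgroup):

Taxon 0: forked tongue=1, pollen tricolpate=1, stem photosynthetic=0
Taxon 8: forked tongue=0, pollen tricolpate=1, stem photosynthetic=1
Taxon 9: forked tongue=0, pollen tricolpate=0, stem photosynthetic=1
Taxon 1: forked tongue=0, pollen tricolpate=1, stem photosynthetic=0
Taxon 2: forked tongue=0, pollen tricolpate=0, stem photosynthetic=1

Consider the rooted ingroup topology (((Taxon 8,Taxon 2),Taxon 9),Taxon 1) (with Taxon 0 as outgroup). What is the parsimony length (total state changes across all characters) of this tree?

Map each character onto (((Taxon 8,Taxon 2),Taxon 9),Taxon 1) (rooted by Taxon 0) and count the minimum state changes it requires (Fitch parsimony):
forked tongue: 1; pollen tricolpate: 2; stem photosynthetic: 1.
Total tree length = 4.

4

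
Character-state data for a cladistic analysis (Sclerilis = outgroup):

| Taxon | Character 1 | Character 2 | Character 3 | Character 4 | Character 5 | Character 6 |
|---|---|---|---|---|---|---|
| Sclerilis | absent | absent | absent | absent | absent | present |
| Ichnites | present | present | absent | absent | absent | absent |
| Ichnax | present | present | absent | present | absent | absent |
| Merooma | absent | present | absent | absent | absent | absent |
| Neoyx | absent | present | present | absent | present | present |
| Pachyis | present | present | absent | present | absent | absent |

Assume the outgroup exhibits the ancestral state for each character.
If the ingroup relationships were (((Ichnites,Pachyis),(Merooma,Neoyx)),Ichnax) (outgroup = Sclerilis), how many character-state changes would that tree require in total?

9

Map each character onto (((Ichnites,Pachyis),(Merooma,Neoyx)),Ichnax) (rooted by Sclerilis) and count the minimum state changes it requires (Fitch parsimony):
Character 1: 2; Character 2: 1; Character 3: 1; Character 4: 2; Character 5: 1; Character 6: 2.
Total tree length = 9.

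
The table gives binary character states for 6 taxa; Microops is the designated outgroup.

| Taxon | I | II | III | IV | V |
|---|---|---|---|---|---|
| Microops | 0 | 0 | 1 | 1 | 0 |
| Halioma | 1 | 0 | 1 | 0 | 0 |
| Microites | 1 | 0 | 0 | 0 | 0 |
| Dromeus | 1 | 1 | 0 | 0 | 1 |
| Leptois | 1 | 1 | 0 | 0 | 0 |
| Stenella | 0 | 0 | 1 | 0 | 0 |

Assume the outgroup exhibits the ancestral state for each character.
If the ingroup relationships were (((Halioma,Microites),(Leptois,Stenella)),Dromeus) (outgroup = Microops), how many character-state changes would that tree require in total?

9

Map each character onto (((Halioma,Microites),(Leptois,Stenella)),Dromeus) (rooted by Microops) and count the minimum state changes it requires (Fitch parsimony):
I: 2; II: 2; III: 3; IV: 1; V: 1.
Total tree length = 9.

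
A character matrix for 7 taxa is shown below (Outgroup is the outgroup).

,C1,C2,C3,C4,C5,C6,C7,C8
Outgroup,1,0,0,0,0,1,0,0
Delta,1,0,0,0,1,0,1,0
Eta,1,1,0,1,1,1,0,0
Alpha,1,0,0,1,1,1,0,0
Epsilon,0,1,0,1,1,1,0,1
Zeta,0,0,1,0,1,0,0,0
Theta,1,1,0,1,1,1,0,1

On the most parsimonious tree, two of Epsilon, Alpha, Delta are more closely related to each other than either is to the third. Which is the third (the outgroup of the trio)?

Delta

Character polarity is set by the outgroup: the derived state is whichever differs from the outgroup's state, so for C1, C6 the derived state is '0', and for the remaining characters it is '1'.
C1 (state '0') occurs in Epsilon and Zeta but conflicts with the nesting implied by the other characters — most parsimoniously interpreted as homoplasy.
C2 (derived state '1') is shared by Epsilon, Eta, and Theta — a synapomorphy uniting that clade.
C3: derived state '1' in Zeta only — an autapomorphy, so it tells us nothing about relationships among taxa.
Only Alpha, Epsilon, Eta, and Theta show the derived state '1' for C4, supporting them as a clade.
All ingroup taxa share the derived state '1' for C5; it defines the ingroup but does not resolve relationships within it.
C6 (derived state '0') is shared by Delta and Zeta — a synapomorphy uniting that clade.
C7 (derived state '1') is unique to Delta (autapomorphy; uninformative for grouping).
C8 (derived state '1') is shared by Epsilon and Theta — a synapomorphy uniting that clade.
Most parsimonious ingroup topology: ((Delta,Zeta),((Eta,(Epsilon,Theta)),Alpha)).
Alpha and Epsilon share a more recent common ancestor with each other than either does with Delta, so Delta is the least closely related of the three.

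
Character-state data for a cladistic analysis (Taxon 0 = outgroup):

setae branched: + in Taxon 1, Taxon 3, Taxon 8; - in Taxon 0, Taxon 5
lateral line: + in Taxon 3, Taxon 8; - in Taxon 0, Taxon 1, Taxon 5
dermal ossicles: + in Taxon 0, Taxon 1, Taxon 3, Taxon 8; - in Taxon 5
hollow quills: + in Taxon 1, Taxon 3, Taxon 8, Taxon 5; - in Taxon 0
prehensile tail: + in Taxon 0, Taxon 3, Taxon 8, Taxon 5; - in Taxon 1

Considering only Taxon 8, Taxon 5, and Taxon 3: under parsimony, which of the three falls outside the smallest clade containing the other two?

Character polarity is set by the outgroup: the derived state is whichever differs from the outgroup's state, so for dermal ossicles, prehensile tail the derived state is '-', and for the remaining characters it is '+'.
Only Taxon 1, Taxon 3, and Taxon 8 show the derived state '+' for setae branched, supporting them as a clade.
lateral line: derived state '+' in Taxon 3 and Taxon 8 only — synapomorphy for {Taxon 3, Taxon 8}.
dermal ossicles (derived state '-') is unique to Taxon 5 (autapomorphy; uninformative for grouping).
hollow quills (derived state '+') is shared by all ingroup taxa — unites the whole ingroup.
prehensile tail: derived state '-' in Taxon 1 only — an autapomorphy, so it tells us nothing about relationships among taxa.
Most parsimonious ingroup topology: ((Taxon 1,(Taxon 3,Taxon 8)),Taxon 5).
Taxon 8 and Taxon 3 share a more recent common ancestor with each other than either does with Taxon 5, so Taxon 5 is the least closely related of the three.

Taxon 5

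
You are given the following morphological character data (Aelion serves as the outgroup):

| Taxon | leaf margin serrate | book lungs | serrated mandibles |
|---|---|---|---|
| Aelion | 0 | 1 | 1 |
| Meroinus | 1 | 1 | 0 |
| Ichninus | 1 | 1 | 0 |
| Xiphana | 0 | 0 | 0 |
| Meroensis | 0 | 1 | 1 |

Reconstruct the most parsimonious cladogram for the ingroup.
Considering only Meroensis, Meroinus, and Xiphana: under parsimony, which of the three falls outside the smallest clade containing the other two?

Character polarity is set by the outgroup: the derived state is whichever differs from the outgroup's state, so for book lungs, serrated mandibles the derived state is '0', and for the remaining characters it is '1'.
leaf margin serrate: derived state '1' in Ichninus and Meroinus only — synapomorphy for {Ichninus, Meroinus}.
book lungs: derived state '0' in Xiphana only — an autapomorphy, so it tells us nothing about relationships among taxa.
Only Ichninus, Meroinus, and Xiphana show the derived state '0' for serrated mandibles, supporting them as a clade.
Most parsimonious ingroup topology: (((Meroinus,Ichninus),Xiphana),Meroensis).
Xiphana and Meroinus share a more recent common ancestor with each other than either does with Meroensis, so Meroensis is the least closely related of the three.

Meroensis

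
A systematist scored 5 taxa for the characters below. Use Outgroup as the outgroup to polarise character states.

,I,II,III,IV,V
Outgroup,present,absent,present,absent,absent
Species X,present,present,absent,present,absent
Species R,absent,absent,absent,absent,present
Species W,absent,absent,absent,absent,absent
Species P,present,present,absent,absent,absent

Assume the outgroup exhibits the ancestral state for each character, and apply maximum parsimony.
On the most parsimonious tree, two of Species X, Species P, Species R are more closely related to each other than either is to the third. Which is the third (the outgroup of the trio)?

Species R

Character polarity is set by the outgroup: the derived state is whichever differs from the outgroup's state, so for I, III the derived state is 'absent', and for the remaining characters it is 'present'.
Only Species R and Species W show the derived state 'absent' for I, supporting them as a clade.
Only Species P and Species X show the derived state 'present' for II, supporting them as a clade.
III (derived state 'absent') is shared by all ingroup taxa — unites the whole ingroup.
IV: derived state 'present' in Species X only — an autapomorphy, so it tells us nothing about relationships among taxa.
V: derived state 'present' in Species R only — an autapomorphy, so it tells us nothing about relationships among taxa.
Most parsimonious ingroup topology: ((Species X,Species P),(Species R,Species W)).
Species P and Species X share a more recent common ancestor with each other than either does with Species R, so Species R is the least closely related of the three.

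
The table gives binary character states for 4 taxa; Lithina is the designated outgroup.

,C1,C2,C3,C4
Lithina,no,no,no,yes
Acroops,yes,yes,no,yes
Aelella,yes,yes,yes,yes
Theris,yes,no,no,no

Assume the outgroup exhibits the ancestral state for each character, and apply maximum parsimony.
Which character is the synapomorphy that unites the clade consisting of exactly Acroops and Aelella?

C2

Character polarity is set by the outgroup: the derived state is whichever differs from the outgroup's state, so for C4 the derived state is 'no', and for the remaining characters it is 'yes'.
C1 (derived state 'yes') is shared by all ingroup taxa — unites the whole ingroup.
C2 (derived state 'yes') is shared by Acroops and Aelella — a synapomorphy uniting that clade.
C3: derived state 'yes' in Aelella only — an autapomorphy, so it tells us nothing about relationships among taxa.
C4 (derived state 'no') is unique to Theris (autapomorphy; uninformative for grouping).
Most parsimonious ingroup topology: ((Aelella,Acroops),Theris).
The clade {Acroops, Aelella} is supported by C2: its derived state 'yes' occurs in exactly those taxa and in no other taxon (including the outgroup).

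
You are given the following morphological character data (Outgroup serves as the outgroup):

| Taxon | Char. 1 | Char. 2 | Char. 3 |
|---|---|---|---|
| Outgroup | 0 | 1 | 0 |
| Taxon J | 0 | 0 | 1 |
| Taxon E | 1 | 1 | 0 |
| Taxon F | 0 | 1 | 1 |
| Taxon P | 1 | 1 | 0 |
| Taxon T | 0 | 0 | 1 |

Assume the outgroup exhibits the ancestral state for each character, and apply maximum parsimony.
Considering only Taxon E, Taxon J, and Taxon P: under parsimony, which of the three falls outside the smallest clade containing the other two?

Taxon J

Character polarity is set by the outgroup: the derived state is whichever differs from the outgroup's state, so for Char. 2 the derived state is '0', and for the remaining characters it is '1'.
Char. 1: derived state '1' in Taxon E and Taxon P only — synapomorphy for {Taxon E, Taxon P}.
Only Taxon J and Taxon T show the derived state '0' for Char. 2, supporting them as a clade.
Only Taxon F, Taxon J, and Taxon T show the derived state '1' for Char. 3, supporting them as a clade.
Most parsimonious ingroup topology: (((Taxon J,Taxon T),Taxon F),(Taxon E,Taxon P)).
Taxon P and Taxon E share a more recent common ancestor with each other than either does with Taxon J, so Taxon J is the least closely related of the three.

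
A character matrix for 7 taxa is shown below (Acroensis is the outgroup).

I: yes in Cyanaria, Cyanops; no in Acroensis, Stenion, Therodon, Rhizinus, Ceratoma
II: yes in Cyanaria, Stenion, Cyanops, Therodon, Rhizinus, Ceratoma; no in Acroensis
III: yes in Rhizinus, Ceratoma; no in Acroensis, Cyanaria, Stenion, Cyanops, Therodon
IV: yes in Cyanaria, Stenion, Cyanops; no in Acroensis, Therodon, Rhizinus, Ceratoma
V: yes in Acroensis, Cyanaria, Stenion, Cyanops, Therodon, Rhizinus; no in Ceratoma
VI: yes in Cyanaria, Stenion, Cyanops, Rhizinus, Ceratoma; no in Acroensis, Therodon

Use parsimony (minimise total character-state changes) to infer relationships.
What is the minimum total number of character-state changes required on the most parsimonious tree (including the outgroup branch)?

Character polarity is set by the outgroup: the derived state is whichever differs from the outgroup's state, so for V the derived state is 'no', and for the remaining characters it is 'yes'.
I: derived state 'yes' in Cyanaria and Cyanops only — synapomorphy for {Cyanaria, Cyanops}.
II (derived state 'yes') is shared by all ingroup taxa — unites the whole ingroup.
III (derived state 'yes') is shared by Ceratoma and Rhizinus — a synapomorphy uniting that clade.
IV: derived state 'yes' in Cyanaria, Cyanops, and Stenion only — synapomorphy for {Cyanaria, Cyanops, Stenion}.
V: derived state 'no' in Ceratoma only — an autapomorphy, so it tells us nothing about relationships among taxa.
VI: derived state 'yes' in Ceratoma, Cyanaria, Cyanops, Rhizinus, and Stenion only — synapomorphy for {Ceratoma, Cyanaria, Cyanops, Rhizinus, Stenion}.
Most parsimonious ingroup topology: ((((Cyanaria,Cyanops),Stenion),(Rhizinus,Ceratoma)),Therodon).
Changes per character on this tree: I: 1; II: 1; III: 1; IV: 1; V: 1; VI: 1.
Total = 6.

6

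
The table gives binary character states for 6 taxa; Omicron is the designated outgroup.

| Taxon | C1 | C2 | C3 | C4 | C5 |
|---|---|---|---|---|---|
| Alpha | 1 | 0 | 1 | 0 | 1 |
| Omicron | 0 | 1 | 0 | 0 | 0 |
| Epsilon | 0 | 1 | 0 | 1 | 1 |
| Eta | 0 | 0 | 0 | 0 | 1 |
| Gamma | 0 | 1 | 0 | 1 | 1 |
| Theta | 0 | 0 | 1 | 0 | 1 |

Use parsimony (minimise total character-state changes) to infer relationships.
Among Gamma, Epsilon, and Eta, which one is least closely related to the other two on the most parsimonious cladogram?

Eta

Character polarity is set by the outgroup: the derived state is whichever differs from the outgroup's state, so for C2 the derived state is '0', and for the remaining characters it is '1'.
C1: derived state '1' in Alpha only — an autapomorphy, so it tells us nothing about relationships among taxa.
C2: derived state '0' in Alpha, Eta, and Theta only — synapomorphy for {Alpha, Eta, Theta}.
C3: derived state '1' in Alpha and Theta only — synapomorphy for {Alpha, Theta}.
C4: derived state '1' in Epsilon and Gamma only — synapomorphy for {Epsilon, Gamma}.
C5 (derived state '1') is shared by all ingroup taxa — unites the whole ingroup.
Most parsimonious ingroup topology: (((Theta,Alpha),Eta),(Gamma,Epsilon)).
Epsilon and Gamma share a more recent common ancestor with each other than either does with Eta, so Eta is the least closely related of the three.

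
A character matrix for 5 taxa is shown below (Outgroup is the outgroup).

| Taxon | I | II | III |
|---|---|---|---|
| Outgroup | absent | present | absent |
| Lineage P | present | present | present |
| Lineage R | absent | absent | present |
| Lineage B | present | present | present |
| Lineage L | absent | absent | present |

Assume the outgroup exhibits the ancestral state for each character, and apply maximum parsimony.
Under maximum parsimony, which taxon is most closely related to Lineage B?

Lineage P

Character polarity is set by the outgroup: the derived state is whichever differs from the outgroup's state, so for II the derived state is 'absent', and for the remaining characters it is 'present'.
Only Lineage B and Lineage P show the derived state 'present' for I, supporting them as a clade.
II (derived state 'absent') is shared by Lineage L and Lineage R — a synapomorphy uniting that clade.
All ingroup taxa share the derived state 'present' for III; it defines the ingroup but does not resolve relationships within it.
Most parsimonious ingroup topology: ((Lineage P,Lineage B),(Lineage R,Lineage L)).
Lineage B and Lineage P form a cherry on this tree, so they are sister taxa.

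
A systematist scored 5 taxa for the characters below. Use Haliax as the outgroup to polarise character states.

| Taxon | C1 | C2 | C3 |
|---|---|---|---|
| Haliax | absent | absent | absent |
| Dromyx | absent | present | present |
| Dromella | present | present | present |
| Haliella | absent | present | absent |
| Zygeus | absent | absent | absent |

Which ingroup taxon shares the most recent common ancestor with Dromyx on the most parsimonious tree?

The outgroup has state 'absent' for every character, so 'present' is the derived state throughout.
C1 (derived state 'present') is unique to Dromella (autapomorphy; uninformative for grouping).
C2 (derived state 'present') is shared by Dromella, Dromyx, and Haliella — a synapomorphy uniting that clade.
C3: derived state 'present' in Dromella and Dromyx only — synapomorphy for {Dromella, Dromyx}.
Most parsimonious ingroup topology: (((Dromyx,Dromella),Haliella),Zygeus).
Dromyx and Dromella form a cherry on this tree, so they are sister taxa.

Dromella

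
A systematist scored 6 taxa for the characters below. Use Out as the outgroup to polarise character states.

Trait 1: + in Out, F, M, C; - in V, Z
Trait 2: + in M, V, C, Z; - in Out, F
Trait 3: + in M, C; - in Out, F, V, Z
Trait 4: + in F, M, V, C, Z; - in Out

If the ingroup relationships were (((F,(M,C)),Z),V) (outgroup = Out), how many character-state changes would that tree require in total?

Map each character onto (((F,(M,C)),Z),V) (rooted by Out) and count the minimum state changes it requires (Fitch parsimony):
Trait 1: 2; Trait 2: 2; Trait 3: 1; Trait 4: 1.
Total tree length = 6.

6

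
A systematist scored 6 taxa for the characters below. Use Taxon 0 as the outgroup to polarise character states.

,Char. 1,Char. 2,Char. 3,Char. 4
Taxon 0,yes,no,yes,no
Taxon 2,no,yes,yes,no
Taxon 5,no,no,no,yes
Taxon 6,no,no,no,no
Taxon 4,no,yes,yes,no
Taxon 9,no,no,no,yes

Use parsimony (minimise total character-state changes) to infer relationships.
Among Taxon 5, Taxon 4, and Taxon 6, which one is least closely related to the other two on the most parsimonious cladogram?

Taxon 4

Character polarity is set by the outgroup: the derived state is whichever differs from the outgroup's state, so for Char. 1, Char. 3 the derived state is 'no', and for the remaining characters it is 'yes'.
Char. 1 (derived state 'no') is shared by all ingroup taxa — unites the whole ingroup.
Only Taxon 2 and Taxon 4 show the derived state 'yes' for Char. 2, supporting them as a clade.
Only Taxon 5, Taxon 6, and Taxon 9 show the derived state 'no' for Char. 3, supporting them as a clade.
Only Taxon 5 and Taxon 9 show the derived state 'yes' for Char. 4, supporting them as a clade.
Most parsimonious ingroup topology: ((Taxon 2,Taxon 4),((Taxon 5,Taxon 9),Taxon 6)).
Taxon 6 and Taxon 5 share a more recent common ancestor with each other than either does with Taxon 4, so Taxon 4 is the least closely related of the three.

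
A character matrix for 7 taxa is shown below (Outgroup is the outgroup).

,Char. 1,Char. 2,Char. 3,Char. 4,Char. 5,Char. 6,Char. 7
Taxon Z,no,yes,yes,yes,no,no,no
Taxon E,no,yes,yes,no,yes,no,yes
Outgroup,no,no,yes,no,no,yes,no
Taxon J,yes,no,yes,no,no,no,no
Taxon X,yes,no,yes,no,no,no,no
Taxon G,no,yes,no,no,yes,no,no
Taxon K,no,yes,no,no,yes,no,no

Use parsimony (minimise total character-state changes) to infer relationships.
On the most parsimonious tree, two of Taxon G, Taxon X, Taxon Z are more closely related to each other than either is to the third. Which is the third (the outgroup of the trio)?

Character polarity is set by the outgroup: the derived state is whichever differs from the outgroup's state, so for Char. 3, Char. 6 the derived state is 'no', and for the remaining characters it is 'yes'.
Only Taxon J and Taxon X show the derived state 'yes' for Char. 1, supporting them as a clade.
Only Taxon E, Taxon G, Taxon K, and Taxon Z show the derived state 'yes' for Char. 2, supporting them as a clade.
Only Taxon G and Taxon K show the derived state 'no' for Char. 3, supporting them as a clade.
Char. 4: derived state 'yes' in Taxon Z only — an autapomorphy, so it tells us nothing about relationships among taxa.
Char. 5 (derived state 'yes') is shared by Taxon E, Taxon G, and Taxon K — a synapomorphy uniting that clade.
Char. 6 (derived state 'no') is shared by all ingroup taxa — unites the whole ingroup.
Char. 7: derived state 'yes' in Taxon E only — an autapomorphy, so it tells us nothing about relationships among taxa.
Most parsimonious ingroup topology: ((((Taxon K,Taxon G),Taxon E),Taxon Z),(Taxon X,Taxon J)).
Taxon Z and Taxon G share a more recent common ancestor with each other than either does with Taxon X, so Taxon X is the least closely related of the three.

Taxon X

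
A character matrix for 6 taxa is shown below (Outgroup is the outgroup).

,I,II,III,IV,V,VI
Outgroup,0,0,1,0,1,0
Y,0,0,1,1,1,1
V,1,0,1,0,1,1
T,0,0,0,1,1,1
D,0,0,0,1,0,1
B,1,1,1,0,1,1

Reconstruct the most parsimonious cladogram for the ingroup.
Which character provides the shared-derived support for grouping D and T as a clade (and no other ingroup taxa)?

Character polarity is set by the outgroup: the derived state is whichever differs from the outgroup's state, so for III, V the derived state is '0', and for the remaining characters it is '1'.
Only B and V show the derived state '1' for I, supporting them as a clade.
II (derived state '1') is unique to B (autapomorphy; uninformative for grouping).
III (derived state '0') is shared by D and T — a synapomorphy uniting that clade.
IV: derived state '1' in D, T, and Y only — synapomorphy for {D, T, Y}.
V (derived state '0') is unique to D (autapomorphy; uninformative for grouping).
All ingroup taxa share the derived state '1' for VI; it defines the ingroup but does not resolve relationships within it.
Most parsimonious ingroup topology: ((Y,(T,D)),(V,B)).
The clade {D, T} is supported by III: its derived state '0' occurs in exactly those taxa and in no other taxon (including the outgroup).

III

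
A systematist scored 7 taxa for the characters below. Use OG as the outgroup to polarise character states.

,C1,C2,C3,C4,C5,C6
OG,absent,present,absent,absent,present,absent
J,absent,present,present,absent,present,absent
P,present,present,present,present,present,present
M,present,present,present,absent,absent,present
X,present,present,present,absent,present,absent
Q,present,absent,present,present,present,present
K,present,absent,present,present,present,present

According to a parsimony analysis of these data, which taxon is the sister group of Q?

K

Character polarity is set by the outgroup: the derived state is whichever differs from the outgroup's state, so for C2, C5 the derived state is 'absent', and for the remaining characters it is 'present'.
C1: derived state 'present' in K, M, P, Q, and X only — synapomorphy for {K, M, P, Q, X}.
C2: derived state 'absent' in K and Q only — synapomorphy for {K, Q}.
All ingroup taxa share the derived state 'present' for C3; it defines the ingroup but does not resolve relationships within it.
Only K, P, and Q show the derived state 'present' for C4, supporting them as a clade.
C5 (derived state 'absent') is unique to M (autapomorphy; uninformative for grouping).
C6: derived state 'present' in K, M, P, and Q only — synapomorphy for {K, M, P, Q}.
Most parsimonious ingroup topology: (J,(((P,(Q,K)),M),X)).
Q and K form a cherry on this tree, so they are sister taxa.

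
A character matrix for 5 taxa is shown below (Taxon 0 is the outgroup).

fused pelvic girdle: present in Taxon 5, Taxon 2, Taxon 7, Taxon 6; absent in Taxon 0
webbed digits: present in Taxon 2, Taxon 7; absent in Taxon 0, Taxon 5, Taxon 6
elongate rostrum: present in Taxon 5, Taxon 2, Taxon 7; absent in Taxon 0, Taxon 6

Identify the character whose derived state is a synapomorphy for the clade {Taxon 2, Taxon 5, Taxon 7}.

The outgroup has state 'absent' for every character, so 'present' is the derived state throughout.
All ingroup taxa share the derived state 'present' for fused pelvic girdle; it defines the ingroup but does not resolve relationships within it.
Only Taxon 2 and Taxon 7 show the derived state 'present' for webbed digits, supporting them as a clade.
Only Taxon 2, Taxon 5, and Taxon 7 show the derived state 'present' for elongate rostrum, supporting them as a clade.
Most parsimonious ingroup topology: ((Taxon 5,(Taxon 2,Taxon 7)),Taxon 6).
The clade {Taxon 2, Taxon 5, Taxon 7} is supported by elongate rostrum: its derived state 'present' occurs in exactly those taxa and in no other taxon (including the outgroup).

elongate rostrum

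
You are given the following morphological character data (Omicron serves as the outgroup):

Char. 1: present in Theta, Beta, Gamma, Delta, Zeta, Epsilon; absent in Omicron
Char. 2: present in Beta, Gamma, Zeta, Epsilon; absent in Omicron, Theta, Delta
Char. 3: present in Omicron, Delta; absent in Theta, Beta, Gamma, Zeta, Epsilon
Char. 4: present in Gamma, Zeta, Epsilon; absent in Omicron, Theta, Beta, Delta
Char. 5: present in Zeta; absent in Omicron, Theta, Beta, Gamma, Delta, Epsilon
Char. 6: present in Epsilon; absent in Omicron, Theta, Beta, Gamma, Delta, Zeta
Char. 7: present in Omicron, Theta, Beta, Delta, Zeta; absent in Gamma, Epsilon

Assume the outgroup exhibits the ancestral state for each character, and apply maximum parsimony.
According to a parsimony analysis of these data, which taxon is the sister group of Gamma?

Character polarity is set by the outgroup: the derived state is whichever differs from the outgroup's state, so for Char. 3, Char. 7 the derived state is 'absent', and for the remaining characters it is 'present'.
All ingroup taxa share the derived state 'present' for Char. 1; it defines the ingroup but does not resolve relationships within it.
Char. 2: derived state 'present' in Beta, Epsilon, Gamma, and Zeta only — synapomorphy for {Beta, Epsilon, Gamma, Zeta}.
Only Beta, Epsilon, Gamma, Theta, and Zeta show the derived state 'absent' for Char. 3, supporting them as a clade.
Char. 4: derived state 'present' in Epsilon, Gamma, and Zeta only — synapomorphy for {Epsilon, Gamma, Zeta}.
Char. 5: derived state 'present' in Zeta only — an autapomorphy, so it tells us nothing about relationships among taxa.
Char. 6 (derived state 'present') is unique to Epsilon (autapomorphy; uninformative for grouping).
Char. 7: derived state 'absent' in Epsilon and Gamma only — synapomorphy for {Epsilon, Gamma}.
Most parsimonious ingroup topology: ((Theta,(Beta,((Gamma,Epsilon),Zeta))),Delta).
Gamma and Epsilon form a cherry on this tree, so they are sister taxa.

Epsilon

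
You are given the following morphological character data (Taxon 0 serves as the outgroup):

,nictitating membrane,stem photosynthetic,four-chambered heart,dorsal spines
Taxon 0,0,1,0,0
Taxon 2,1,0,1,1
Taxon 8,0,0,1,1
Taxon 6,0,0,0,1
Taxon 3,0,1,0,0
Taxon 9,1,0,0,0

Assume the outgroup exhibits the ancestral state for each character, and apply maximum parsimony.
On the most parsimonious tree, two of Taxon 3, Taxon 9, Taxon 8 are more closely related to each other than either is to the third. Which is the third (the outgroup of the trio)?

Character polarity is set by the outgroup: the derived state is whichever differs from the outgroup's state, so for stem photosynthetic the derived state is '0', and for the remaining characters it is '1'.
nictitating membrane (state '1') occurs in Taxon 2 and Taxon 9 but conflicts with the nesting implied by the other characters — most parsimoniously interpreted as homoplasy.
Only Taxon 2, Taxon 6, Taxon 8, and Taxon 9 show the derived state '0' for stem photosynthetic, supporting them as a clade.
four-chambered heart: derived state '1' in Taxon 2 and Taxon 8 only — synapomorphy for {Taxon 2, Taxon 8}.
dorsal spines (derived state '1') is shared by Taxon 2, Taxon 6, and Taxon 8 — a synapomorphy uniting that clade.
Most parsimonious ingroup topology: ((((Taxon 2,Taxon 8),Taxon 6),Taxon 9),Taxon 3).
Taxon 9 and Taxon 8 share a more recent common ancestor with each other than either does with Taxon 3, so Taxon 3 is the least closely related of the three.

Taxon 3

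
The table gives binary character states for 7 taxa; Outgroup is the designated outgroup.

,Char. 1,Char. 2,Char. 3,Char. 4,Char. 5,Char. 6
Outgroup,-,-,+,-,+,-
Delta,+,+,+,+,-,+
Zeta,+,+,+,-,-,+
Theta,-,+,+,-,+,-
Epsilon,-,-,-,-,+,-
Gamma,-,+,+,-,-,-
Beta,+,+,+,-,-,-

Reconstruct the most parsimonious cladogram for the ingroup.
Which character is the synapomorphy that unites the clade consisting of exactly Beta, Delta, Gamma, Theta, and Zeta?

Char. 2

Character polarity is set by the outgroup: the derived state is whichever differs from the outgroup's state, so for Char. 3, Char. 5 the derived state is '-', and for the remaining characters it is '+'.
Char. 1 (derived state '+') is shared by Beta, Delta, and Zeta — a synapomorphy uniting that clade.
Char. 2: derived state '+' in Beta, Delta, Gamma, Theta, and Zeta only — synapomorphy for {Beta, Delta, Gamma, Theta, Zeta}.
Char. 3: derived state '-' in Epsilon only — an autapomorphy, so it tells us nothing about relationships among taxa.
Char. 4 (derived state '+') is unique to Delta (autapomorphy; uninformative for grouping).
Char. 5 (derived state '-') is shared by Beta, Delta, Gamma, and Zeta — a synapomorphy uniting that clade.
Char. 6: derived state '+' in Delta and Zeta only — synapomorphy for {Delta, Zeta}.
Most parsimonious ingroup topology: (((((Delta,Zeta),Beta),Gamma),Theta),Epsilon).
The clade {Beta, Delta, Gamma, Theta, Zeta} is supported by Char. 2: its derived state '+' occurs in exactly those taxa and in no other taxon (including the outgroup).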